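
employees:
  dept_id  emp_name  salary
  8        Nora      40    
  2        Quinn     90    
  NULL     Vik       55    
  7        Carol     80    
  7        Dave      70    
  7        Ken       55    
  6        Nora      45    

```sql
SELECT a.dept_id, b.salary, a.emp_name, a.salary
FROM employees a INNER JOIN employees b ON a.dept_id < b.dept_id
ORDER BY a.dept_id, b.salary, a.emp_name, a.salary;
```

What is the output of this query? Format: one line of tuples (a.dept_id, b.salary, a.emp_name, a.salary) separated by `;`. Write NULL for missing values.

(2, 40, Quinn, 90); (2, 45, Quinn, 90); (2, 55, Quinn, 90); (2, 70, Quinn, 90); (2, 80, Quinn, 90); (6, 40, Nora, 45); (6, 55, Nora, 45); (6, 70, Nora, 45); (6, 80, Nora, 45); (7, 40, Carol, 80); (7, 40, Dave, 70); (7, 40, Ken, 55)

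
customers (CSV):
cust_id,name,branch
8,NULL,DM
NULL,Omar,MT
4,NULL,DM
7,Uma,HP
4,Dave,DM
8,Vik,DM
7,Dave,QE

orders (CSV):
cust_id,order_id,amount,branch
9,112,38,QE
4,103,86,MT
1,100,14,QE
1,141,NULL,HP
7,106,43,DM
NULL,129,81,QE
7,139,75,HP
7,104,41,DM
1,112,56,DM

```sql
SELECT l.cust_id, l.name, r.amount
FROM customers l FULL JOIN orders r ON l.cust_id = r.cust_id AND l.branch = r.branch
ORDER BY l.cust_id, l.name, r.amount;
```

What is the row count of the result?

15

FULL OUTER JOIN keeps every row from both sides; unmatched rows get NULL for the other side's columns.
Matching on l.cust_id = r.cust_id AND l.branch = r.branch. A NULL in a compared column never satisfies the condition.
Matched pairs: 1; unmatched l rows kept: 6; unmatched r rows kept: 8.
Total: 1 matched + 14 padded = 15 rows.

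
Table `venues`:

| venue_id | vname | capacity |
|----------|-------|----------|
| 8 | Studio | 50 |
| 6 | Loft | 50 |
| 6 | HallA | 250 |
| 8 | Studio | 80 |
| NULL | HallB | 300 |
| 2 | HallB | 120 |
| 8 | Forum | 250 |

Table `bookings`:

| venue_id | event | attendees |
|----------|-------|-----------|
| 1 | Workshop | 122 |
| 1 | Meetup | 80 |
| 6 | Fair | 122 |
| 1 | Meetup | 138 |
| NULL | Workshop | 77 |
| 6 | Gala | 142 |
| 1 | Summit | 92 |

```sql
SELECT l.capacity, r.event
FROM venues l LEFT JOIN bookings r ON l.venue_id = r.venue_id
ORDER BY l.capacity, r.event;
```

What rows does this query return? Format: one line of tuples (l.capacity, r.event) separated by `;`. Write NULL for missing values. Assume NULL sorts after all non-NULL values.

(50, Fair); (50, Gala); (50, NULL); (80, NULL); (120, NULL); (250, Fair); (250, Gala); (250, NULL); (300, NULL)

LEFT JOIN keeps every row from `venues`; unmatched rows get NULL for `bookings`'s columns.
Matching on l.venue_id = r.venue_id. A NULL in a compared column never satisfies the condition.
- l[0] venue_id=8 → no match; kept with NULLs on the r side.
- l[1] venue_id=6 → 2 match(es) in r → 2 row(s).
- l[2] venue_id=6 → 2 match(es) in r → 2 row(s).
- l[3] venue_id=8 → no match; kept with NULLs on the r side.
- l[4] venue_id=NULL → no match; kept with NULLs on the r side.
- l[5] venue_id=2 → no match; kept with NULLs on the r side.
- l[6] venue_id=8 → no match; kept with NULLs on the r side.
After projecting and ordering:
l.capacity | r.event
50 | Fair
50 | Gala
50 | NULL
80 | NULL
120 | NULL
250 | Fair
250 | Gala
250 | NULL
300 | NULL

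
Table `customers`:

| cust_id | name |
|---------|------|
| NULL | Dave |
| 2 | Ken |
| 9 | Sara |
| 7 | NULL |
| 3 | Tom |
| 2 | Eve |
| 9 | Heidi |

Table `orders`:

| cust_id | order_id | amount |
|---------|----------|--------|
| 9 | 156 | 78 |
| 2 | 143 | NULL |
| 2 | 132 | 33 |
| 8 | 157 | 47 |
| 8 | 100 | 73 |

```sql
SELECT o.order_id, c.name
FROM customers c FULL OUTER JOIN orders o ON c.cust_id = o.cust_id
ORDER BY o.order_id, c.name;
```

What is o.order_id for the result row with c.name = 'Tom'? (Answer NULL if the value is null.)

NULL

FULL OUTER JOIN keeps every row from both sides; unmatched rows get NULL for the other side's columns.
Matching on c.cust_id = o.cust_id. A NULL in a compared column never satisfies the condition.
Matched pairs: 6; unmatched c rows kept: 3; unmatched o rows kept: 2.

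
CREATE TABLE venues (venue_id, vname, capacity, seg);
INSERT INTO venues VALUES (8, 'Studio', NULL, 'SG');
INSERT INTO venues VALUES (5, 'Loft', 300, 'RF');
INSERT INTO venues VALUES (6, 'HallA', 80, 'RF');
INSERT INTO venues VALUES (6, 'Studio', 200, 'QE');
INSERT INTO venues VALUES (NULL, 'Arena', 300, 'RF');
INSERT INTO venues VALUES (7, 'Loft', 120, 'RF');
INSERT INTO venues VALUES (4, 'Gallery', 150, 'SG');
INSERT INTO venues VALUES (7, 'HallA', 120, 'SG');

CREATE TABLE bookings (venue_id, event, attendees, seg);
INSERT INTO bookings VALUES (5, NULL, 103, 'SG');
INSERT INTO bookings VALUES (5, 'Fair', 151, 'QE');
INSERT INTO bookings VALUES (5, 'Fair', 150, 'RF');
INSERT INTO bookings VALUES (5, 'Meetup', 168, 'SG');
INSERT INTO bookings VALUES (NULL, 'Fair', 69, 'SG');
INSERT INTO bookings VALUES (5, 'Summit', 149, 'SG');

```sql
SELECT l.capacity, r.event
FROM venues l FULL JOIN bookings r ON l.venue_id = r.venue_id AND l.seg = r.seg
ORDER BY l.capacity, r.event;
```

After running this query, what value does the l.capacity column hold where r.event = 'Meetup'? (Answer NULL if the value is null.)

NULL

FULL OUTER JOIN keeps every row from both sides; unmatched rows get NULL for the other side's columns.
Matching on l.venue_id = r.venue_id AND l.seg = r.seg. A NULL in a compared column never satisfies the condition.
- venue_id=8, seg=SG: no r row matches, row kept with r columns NULL.
- venue_id=5, seg=RF: 1 matching r row(s), so 1 row(s) emitted.
- venue_id=6, seg=RF: no r row matches, row kept with r columns NULL.
- venue_id=6, seg=QE: no r row matches, row kept with r columns NULL.
- venue_id=NULL, seg=RF: no r row matches, row kept with r columns NULL.
- venue_id=7, seg=RF: no r row matches, row kept with r columns NULL.
- venue_id=4, seg=SG: no r row matches, row kept with r columns NULL.
- venue_id=7, seg=SG: no r row matches, row kept with r columns NULL.
- 5 row(s) from r found no l partner → padded with NULL.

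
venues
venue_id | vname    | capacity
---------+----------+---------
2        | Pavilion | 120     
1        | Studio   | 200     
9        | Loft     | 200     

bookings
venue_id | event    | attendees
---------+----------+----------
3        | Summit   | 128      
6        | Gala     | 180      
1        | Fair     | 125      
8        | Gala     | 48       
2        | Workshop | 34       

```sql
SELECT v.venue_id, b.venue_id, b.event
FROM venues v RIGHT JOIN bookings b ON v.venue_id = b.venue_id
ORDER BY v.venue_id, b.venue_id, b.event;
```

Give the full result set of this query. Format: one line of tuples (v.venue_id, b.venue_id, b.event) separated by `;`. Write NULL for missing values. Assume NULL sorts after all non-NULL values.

RIGHT JOIN keeps every row from `bookings`; unmatched rows get NULL for `venues`'s columns.
Matching on v.venue_id = b.venue_id.
Matched pairs: 2; unmatched b rows kept: 3.

(1, 1, Fair); (2, 2, Workshop); (NULL, 3, Summit); (NULL, 6, Gala); (NULL, 8, Gala)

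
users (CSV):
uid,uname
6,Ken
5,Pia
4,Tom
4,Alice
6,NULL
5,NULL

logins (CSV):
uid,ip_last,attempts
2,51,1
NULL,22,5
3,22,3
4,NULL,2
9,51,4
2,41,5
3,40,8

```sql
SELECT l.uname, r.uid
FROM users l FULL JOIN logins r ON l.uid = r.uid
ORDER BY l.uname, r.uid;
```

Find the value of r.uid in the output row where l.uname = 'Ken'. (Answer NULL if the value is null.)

NULL

FULL OUTER JOIN keeps every row from both sides; unmatched rows get NULL for the other side's columns.
Matching on l.uid = r.uid. A NULL in a compared column never satisfies the condition.
- uid=6: no r row matches, row kept with r columns NULL.
- uid=5: no r row matches, row kept with r columns NULL.
- uid=4: 1 matching r row(s), so 1 row(s) emitted.
- uid=4: 1 matching r row(s), so 1 row(s) emitted.
- uid=6: no r row matches, row kept with r columns NULL.
- uid=5: no r row matches, row kept with r columns NULL.
- 6 r row(s) had no l match → kept, l columns NULL.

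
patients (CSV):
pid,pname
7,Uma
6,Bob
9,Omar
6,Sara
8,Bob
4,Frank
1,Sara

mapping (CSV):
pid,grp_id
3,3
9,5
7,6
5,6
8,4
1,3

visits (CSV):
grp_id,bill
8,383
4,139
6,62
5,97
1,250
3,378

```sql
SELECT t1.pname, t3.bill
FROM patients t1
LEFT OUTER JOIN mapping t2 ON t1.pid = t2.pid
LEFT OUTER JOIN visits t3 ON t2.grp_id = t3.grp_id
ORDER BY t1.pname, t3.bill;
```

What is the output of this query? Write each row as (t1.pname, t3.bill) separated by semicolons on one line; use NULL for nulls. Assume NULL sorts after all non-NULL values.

Step 1 — t1 LEFT JOIN t2 on pid → 7 row(s).
Then LEFT JOIN `visits t3` on grp_id: each of those 7 rows is kept; rows whose t2.grp_id has no match in t3 get NULL for t3's columns.

(Bob, 139); (Bob, NULL); (Frank, NULL); (Omar, 97); (Sara, 378); (Sara, NULL); (Uma, 62)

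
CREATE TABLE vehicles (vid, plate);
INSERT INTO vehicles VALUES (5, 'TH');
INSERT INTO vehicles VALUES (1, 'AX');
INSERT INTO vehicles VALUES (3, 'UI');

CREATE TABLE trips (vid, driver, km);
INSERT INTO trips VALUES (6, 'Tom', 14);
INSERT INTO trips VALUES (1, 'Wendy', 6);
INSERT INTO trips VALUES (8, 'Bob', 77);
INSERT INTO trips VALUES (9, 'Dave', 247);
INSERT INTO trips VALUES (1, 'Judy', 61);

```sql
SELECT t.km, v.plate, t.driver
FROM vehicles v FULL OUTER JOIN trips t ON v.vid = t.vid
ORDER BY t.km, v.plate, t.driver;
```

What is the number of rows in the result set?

7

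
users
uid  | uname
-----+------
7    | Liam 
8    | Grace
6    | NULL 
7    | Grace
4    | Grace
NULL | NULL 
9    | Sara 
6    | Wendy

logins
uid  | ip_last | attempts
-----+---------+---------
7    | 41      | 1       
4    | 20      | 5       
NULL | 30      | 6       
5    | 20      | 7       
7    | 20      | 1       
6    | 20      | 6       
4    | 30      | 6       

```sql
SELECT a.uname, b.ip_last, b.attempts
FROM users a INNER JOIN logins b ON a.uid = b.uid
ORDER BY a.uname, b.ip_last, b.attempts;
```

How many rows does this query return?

8

INNER JOIN keeps only pairs where the ON condition holds.
Matching on a.uid = b.uid. A NULL in a compared column never satisfies the condition.
- uid=7: 2 matching b row(s), so 2 row(s) emitted.
- uid=8: no matching b row, dropped.
- uid=6: 1 matching b row(s), so 1 row(s) emitted.
- uid=7: 2 matching b row(s), so 2 row(s) emitted.
- uid=4: 2 matching b row(s), so 2 row(s) emitted.
- uid=NULL: no matching b row, dropped.
- uid=9: no matching b row, dropped.
- uid=6: 1 matching b row(s), so 1 row(s) emitted.
Total: 8 rows.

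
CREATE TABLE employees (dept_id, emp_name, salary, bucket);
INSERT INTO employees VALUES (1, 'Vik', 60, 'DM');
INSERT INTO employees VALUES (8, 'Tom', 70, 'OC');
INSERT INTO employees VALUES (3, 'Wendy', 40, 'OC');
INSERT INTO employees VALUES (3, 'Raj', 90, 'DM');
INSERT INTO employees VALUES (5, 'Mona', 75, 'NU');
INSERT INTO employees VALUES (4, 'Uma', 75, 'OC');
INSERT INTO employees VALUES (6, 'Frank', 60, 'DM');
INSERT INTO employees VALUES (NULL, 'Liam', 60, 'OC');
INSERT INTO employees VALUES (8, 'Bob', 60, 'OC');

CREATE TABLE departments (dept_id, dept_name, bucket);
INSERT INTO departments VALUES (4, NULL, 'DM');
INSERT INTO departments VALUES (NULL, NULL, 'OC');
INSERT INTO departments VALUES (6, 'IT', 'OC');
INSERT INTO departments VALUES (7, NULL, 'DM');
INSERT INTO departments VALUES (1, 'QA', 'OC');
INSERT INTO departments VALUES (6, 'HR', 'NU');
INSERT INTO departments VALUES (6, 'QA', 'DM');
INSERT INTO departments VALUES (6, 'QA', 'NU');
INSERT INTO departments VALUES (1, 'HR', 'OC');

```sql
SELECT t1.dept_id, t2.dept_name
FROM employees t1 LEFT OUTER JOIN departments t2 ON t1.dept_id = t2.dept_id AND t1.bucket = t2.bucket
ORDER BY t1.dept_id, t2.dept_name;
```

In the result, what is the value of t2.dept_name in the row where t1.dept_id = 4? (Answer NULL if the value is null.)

NULL

LEFT JOIN keeps every row from `employees`; unmatched rows get NULL for `departments`'s columns.
Matching on t1.dept_id = t2.dept_id AND t1.bucket = t2.bucket. A NULL in a compared column never satisfies the condition.
Matched pairs: 1; unmatched t1 rows kept: 8.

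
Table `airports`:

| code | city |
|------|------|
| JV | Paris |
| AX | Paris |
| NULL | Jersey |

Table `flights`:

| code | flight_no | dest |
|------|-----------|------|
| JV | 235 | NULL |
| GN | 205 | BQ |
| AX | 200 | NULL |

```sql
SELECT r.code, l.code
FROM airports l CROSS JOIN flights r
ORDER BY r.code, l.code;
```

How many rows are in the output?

9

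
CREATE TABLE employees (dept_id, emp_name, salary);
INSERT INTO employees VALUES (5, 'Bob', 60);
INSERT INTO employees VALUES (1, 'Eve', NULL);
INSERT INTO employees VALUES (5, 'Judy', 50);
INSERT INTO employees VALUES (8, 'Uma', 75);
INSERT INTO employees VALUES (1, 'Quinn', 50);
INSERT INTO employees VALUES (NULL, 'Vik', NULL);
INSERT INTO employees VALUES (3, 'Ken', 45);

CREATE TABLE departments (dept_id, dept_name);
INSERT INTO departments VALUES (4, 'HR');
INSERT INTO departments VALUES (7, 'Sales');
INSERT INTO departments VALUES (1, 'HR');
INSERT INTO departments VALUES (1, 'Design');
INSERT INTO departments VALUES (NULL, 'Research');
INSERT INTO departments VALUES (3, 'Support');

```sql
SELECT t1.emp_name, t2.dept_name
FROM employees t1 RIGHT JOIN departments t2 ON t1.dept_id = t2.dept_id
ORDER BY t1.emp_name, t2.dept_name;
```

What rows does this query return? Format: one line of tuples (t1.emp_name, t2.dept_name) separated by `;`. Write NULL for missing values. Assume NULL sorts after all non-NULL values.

(Eve, Design); (Eve, HR); (Ken, Support); (Quinn, Design); (Quinn, HR); (NULL, HR); (NULL, Research); (NULL, Sales)

RIGHT JOIN keeps every row from `departments`; unmatched rows get NULL for `employees`'s columns.
Matching on t1.dept_id = t2.dept_id. A NULL in a compared column never satisfies the condition.
Matched pairs: 5; unmatched t2 rows kept: 3.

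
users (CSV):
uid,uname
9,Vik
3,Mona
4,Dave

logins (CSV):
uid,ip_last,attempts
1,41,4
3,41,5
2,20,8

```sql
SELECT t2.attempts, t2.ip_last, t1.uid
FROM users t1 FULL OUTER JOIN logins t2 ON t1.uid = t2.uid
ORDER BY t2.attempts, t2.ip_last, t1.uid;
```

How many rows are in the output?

5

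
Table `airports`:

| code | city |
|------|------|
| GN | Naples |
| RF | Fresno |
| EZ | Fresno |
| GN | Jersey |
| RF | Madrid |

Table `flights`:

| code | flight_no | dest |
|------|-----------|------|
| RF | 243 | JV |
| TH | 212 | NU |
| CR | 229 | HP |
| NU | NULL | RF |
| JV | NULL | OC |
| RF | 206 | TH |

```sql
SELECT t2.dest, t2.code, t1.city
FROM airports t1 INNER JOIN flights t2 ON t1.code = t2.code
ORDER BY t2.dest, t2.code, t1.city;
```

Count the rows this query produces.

4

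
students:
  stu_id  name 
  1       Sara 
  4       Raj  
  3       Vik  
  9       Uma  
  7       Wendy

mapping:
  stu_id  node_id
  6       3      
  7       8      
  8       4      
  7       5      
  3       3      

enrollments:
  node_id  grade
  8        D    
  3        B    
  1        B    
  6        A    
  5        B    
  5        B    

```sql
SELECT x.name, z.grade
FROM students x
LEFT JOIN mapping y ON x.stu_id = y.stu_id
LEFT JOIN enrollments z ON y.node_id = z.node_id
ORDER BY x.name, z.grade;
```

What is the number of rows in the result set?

Joins associate left-to-right: students LEFT JOIN mapping on stu_id gives 6 intermediate row(s).
Then LEFT JOIN `enrollments z` on node_id: each of those 6 rows is kept; rows whose y.node_id has no match in z get NULL for z's columns.
Result: 7 row(s).

7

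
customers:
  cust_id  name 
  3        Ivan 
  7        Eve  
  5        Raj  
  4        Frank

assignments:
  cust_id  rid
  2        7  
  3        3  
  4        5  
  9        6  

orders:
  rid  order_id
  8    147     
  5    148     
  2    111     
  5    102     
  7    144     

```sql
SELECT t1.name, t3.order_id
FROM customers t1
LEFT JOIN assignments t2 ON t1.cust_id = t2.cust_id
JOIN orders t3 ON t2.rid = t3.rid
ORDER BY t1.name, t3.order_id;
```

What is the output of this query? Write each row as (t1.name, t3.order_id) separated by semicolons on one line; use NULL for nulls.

Step 1 — t1 LEFT JOIN t2 on cust_id → 4 row(s).
Then INNER JOIN `orders t3` on rid: keep only rows whose t2.rid appears in t3.

(Frank, 102); (Frank, 148)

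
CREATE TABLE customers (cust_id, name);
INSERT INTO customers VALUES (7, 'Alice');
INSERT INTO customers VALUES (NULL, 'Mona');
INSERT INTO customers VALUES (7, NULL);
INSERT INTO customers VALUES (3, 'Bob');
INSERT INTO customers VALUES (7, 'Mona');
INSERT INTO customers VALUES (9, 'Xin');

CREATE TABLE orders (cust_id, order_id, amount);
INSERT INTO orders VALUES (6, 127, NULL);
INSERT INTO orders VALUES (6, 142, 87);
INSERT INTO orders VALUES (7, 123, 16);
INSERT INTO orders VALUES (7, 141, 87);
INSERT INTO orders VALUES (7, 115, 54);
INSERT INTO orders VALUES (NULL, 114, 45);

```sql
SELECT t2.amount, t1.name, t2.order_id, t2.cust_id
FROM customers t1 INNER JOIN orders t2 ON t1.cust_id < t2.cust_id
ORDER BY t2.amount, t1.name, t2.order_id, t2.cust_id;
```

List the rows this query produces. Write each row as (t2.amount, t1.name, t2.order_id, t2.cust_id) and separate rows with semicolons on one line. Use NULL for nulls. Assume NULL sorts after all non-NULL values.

INNER JOIN keeps only pairs where the ON condition holds.
Matching on t1.cust_id < t2.cust_id. A NULL in a compared column never satisfies the condition.
- t1 (cust_id=7) has no partner → excluded.
- t1 (cust_id=NULL) has no partner → excluded.
- t1 (cust_id=7) has no partner → excluded.
- t1 (cust_id=3) pairs with 5 row(s) of t2.
- t1 (cust_id=7) has no partner → excluded.
- t1 (cust_id=9) has no partner → excluded.
After projecting and ordering:
t2.amount | t1.name | t2.order_id | t2.cust_id
16 | Bob | 123 | 7
54 | Bob | 115 | 7
87 | Bob | 141 | 7
87 | Bob | 142 | 6
NULL | Bob | 127 | 6

(16, Bob, 123, 7); (54, Bob, 115, 7); (87, Bob, 141, 7); (87, Bob, 142, 6); (NULL, Bob, 127, 6)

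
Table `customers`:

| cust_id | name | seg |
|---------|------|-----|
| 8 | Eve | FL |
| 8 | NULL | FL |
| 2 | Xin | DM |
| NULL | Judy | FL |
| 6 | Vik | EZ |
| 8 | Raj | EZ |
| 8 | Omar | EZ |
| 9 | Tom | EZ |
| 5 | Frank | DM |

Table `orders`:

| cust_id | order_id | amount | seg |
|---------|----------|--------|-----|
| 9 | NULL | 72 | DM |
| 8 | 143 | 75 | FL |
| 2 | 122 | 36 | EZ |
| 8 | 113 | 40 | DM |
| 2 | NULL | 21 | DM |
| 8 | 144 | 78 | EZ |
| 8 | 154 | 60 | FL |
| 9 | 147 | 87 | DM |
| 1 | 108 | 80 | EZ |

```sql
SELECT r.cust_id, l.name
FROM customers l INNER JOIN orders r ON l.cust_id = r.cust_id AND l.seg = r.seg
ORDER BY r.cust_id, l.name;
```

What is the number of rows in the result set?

7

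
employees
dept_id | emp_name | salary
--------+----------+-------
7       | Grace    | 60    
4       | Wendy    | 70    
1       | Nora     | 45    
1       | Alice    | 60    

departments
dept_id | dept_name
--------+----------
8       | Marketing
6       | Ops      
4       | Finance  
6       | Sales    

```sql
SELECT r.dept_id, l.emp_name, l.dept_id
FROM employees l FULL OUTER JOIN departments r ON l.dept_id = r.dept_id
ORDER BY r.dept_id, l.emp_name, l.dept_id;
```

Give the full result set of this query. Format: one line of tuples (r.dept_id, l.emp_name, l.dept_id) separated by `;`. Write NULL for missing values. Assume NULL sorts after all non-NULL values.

(4, Wendy, 4); (6, NULL, NULL); (6, NULL, NULL); (8, NULL, NULL); (NULL, Alice, 1); (NULL, Grace, 7); (NULL, Nora, 1)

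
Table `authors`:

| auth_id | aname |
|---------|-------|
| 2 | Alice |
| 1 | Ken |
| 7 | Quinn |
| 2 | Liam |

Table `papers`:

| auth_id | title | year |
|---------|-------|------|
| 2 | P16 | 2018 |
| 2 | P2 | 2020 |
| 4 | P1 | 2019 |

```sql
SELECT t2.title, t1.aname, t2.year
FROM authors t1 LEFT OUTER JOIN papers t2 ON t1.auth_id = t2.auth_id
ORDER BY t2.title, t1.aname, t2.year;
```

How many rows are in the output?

LEFT JOIN keeps every row from `authors`; unmatched rows get NULL for `papers`'s columns.
Matching on t1.auth_id = t2.auth_id.
- t1[0] auth_id=2 → 2 match(es) in t2 → 2 row(s).
- t1[1] auth_id=1 → no match; kept with NULLs on the t2 side.
- t1[2] auth_id=7 → no match; kept with NULLs on the t2 side.
- t1[3] auth_id=2 → 2 match(es) in t2 → 2 row(s).
Total: 4 matched + 2 padded = 6 rows.

6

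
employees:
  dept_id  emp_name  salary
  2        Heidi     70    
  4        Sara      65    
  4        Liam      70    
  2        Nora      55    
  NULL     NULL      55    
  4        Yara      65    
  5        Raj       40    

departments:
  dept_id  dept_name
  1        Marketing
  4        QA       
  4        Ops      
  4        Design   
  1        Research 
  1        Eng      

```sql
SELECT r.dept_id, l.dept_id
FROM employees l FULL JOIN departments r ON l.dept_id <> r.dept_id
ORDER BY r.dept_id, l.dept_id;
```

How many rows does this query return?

28

FULL OUTER JOIN keeps every row from both sides; unmatched rows get NULL for the other side's columns.
Matching on l.dept_id <> r.dept_id. A NULL in a compared column never satisfies the condition.
- l[0] dept_id=2 → 6 match(es) in r → 6 row(s).
- l[1] dept_id=4 → 3 match(es) in r → 3 row(s).
- l[2] dept_id=4 → 3 match(es) in r → 3 row(s).
- l[3] dept_id=2 → 6 match(es) in r → 6 row(s).
- l[4] dept_id=NULL → no match; kept with NULLs on the r side.
- l[5] dept_id=4 → 3 match(es) in r → 3 row(s).
- l[6] dept_id=5 → 6 match(es) in r → 6 row(s).
Total: 27 matched + 1 padded = 28 rows.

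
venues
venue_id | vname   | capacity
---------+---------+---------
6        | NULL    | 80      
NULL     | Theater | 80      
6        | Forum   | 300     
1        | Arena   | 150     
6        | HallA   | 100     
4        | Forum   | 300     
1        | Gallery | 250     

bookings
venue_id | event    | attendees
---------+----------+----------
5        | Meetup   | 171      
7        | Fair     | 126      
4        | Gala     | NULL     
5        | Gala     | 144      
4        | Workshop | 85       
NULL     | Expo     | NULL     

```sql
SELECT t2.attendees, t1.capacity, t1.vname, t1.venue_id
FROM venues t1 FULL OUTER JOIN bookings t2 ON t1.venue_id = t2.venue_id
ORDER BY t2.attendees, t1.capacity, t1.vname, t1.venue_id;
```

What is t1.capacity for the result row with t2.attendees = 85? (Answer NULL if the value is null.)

300

FULL OUTER JOIN keeps every row from both sides; unmatched rows get NULL for the other side's columns.
Matching on t1.venue_id = t2.venue_id. A NULL in a compared column never satisfies the condition.
- t1[0] venue_id=6 → no match; kept with NULLs on the t2 side.
- t1[1] venue_id=NULL → no match; kept with NULLs on the t2 side.
- t1[2] venue_id=6 → no match; kept with NULLs on the t2 side.
- t1[3] venue_id=1 → no match; kept with NULLs on the t2 side.
- t1[4] venue_id=6 → no match; kept with NULLs on the t2 side.
- t1[5] venue_id=4 → 2 match(es) in t2 → 2 row(s).
- t1[6] venue_id=1 → no match; kept with NULLs on the t2 side.
- 4 t2 row(s) had no t1 match → kept, t1 columns NULL.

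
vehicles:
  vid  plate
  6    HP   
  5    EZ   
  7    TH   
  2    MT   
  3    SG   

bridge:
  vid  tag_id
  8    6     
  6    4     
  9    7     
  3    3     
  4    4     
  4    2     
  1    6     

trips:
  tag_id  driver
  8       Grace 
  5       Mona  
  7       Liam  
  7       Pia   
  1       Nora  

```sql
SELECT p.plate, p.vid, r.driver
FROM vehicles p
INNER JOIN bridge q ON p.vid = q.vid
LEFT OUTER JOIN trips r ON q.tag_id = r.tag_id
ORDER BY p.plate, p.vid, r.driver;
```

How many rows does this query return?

Joins associate left-to-right: vehicles INNER JOIN bridge on vid gives 2 intermediate row(s).
Then LEFT JOIN `trips r` on tag_id: each of those 2 rows is kept; rows whose q.tag_id has no match in r get NULL for r's columns.
Result: 2 row(s).

2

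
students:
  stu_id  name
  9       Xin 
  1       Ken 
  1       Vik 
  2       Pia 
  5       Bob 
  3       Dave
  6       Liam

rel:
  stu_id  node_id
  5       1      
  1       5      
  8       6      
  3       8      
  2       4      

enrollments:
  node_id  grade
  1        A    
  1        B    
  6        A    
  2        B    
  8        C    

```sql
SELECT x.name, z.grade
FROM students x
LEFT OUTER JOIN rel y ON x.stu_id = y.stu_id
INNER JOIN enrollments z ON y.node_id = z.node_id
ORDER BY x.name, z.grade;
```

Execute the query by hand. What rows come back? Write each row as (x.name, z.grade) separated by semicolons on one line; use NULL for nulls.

(Bob, A); (Bob, B); (Dave, C)

Step 1 — x LEFT JOIN y on stu_id → 7 row(s).
Then INNER JOIN `enrollments z` on node_id: keep only rows whose y.node_id appears in z.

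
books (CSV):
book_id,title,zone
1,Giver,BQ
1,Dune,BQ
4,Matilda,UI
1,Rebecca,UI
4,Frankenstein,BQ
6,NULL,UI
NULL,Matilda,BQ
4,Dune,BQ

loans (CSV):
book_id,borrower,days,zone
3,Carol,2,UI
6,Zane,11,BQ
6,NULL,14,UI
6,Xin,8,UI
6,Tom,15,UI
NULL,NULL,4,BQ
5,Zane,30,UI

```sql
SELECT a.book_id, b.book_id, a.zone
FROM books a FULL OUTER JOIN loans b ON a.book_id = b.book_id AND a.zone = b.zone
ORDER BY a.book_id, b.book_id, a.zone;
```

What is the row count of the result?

FULL OUTER JOIN keeps every row from both sides; unmatched rows get NULL for the other side's columns.
Matching on a.book_id = b.book_id AND a.zone = b.zone. A NULL in a compared column never satisfies the condition.
- book_id=1, zone=BQ: no b row matches, row kept with b columns NULL.
- book_id=1, zone=BQ: no b row matches, row kept with b columns NULL.
- book_id=4, zone=UI: no b row matches, row kept with b columns NULL.
- book_id=1, zone=UI: no b row matches, row kept with b columns NULL.
- book_id=4, zone=BQ: no b row matches, row kept with b columns NULL.
- book_id=6, zone=UI: 3 matching b row(s), so 3 row(s) emitted.
- book_id=NULL, zone=BQ: no b row matches, row kept with b columns NULL.
- book_id=4, zone=BQ: no b row matches, row kept with b columns NULL.
- 4 b row(s) had no a match → kept, a columns NULL.
Total: 3 matched + 11 padded = 14 rows.

14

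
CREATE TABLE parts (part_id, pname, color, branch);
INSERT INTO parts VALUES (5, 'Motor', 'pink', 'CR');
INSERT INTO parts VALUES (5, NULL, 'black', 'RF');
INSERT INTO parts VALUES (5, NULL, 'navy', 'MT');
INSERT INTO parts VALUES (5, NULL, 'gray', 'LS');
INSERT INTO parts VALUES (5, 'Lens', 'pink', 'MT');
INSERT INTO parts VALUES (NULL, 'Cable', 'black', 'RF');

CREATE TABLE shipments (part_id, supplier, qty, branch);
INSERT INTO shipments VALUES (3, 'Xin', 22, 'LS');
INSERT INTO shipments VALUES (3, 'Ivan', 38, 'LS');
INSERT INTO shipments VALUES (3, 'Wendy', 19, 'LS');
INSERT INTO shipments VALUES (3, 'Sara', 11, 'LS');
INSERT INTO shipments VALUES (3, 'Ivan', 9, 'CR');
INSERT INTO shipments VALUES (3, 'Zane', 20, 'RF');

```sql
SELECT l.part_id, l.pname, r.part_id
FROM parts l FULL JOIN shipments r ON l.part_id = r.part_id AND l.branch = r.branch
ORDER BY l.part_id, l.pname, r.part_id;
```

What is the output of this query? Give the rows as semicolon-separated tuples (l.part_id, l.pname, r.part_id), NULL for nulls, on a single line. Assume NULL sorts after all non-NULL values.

(5, Lens, NULL); (5, Motor, NULL); (5, NULL, NULL); (5, NULL, NULL); (5, NULL, NULL); (NULL, Cable, NULL); (NULL, NULL, 3); (NULL, NULL, 3); (NULL, NULL, 3); (NULL, NULL, 3); (NULL, NULL, 3); (NULL, NULL, 3)

FULL OUTER JOIN keeps every row from both sides; unmatched rows get NULL for the other side's columns.
Matching on l.part_id = r.part_id AND l.branch = r.branch. A NULL in a compared column never satisfies the condition.
- l (part_id=5, branch=CR) has no partner → padded with NULL.
- l (part_id=5, branch=RF) has no partner → padded with NULL.
- l (part_id=5, branch=MT) has no partner → padded with NULL.
- l (part_id=5, branch=LS) has no partner → padded with NULL.
- l (part_id=5, branch=MT) has no partner → padded with NULL.
- l (part_id=NULL, branch=RF) has no partner → padded with NULL.
- 6 row(s) from r found no l partner → padded with NULL.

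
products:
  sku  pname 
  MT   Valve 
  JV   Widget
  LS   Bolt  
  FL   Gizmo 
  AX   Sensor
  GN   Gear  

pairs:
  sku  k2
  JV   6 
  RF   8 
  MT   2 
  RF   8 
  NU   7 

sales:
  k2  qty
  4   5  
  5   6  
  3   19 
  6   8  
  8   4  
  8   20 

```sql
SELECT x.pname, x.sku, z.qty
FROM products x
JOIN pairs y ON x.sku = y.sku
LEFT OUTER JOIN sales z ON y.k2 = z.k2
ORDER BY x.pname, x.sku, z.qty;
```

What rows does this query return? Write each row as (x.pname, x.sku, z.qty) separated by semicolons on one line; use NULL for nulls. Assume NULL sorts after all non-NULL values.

(Valve, MT, NULL); (Widget, JV, 8)

Evaluate left to right. First `products x INNER JOIN pairs y` on sku: 2 row(s).
Then LEFT JOIN `sales z` on k2: each of those 2 rows is kept; rows whose y.k2 has no match in z get NULL for z's columns.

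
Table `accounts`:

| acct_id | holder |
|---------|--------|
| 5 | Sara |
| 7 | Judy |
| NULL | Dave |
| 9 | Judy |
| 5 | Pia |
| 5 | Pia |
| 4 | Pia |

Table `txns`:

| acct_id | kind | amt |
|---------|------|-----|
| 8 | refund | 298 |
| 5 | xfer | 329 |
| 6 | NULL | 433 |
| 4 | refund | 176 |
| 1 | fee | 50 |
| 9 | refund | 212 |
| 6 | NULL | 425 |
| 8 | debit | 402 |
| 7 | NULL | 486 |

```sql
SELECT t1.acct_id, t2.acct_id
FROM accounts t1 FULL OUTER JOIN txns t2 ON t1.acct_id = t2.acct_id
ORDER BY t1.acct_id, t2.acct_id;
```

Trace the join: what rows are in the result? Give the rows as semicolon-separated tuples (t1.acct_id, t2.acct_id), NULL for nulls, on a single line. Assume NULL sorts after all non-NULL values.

FULL OUTER JOIN keeps every row from both sides; unmatched rows get NULL for the other side's columns.
Matching on t1.acct_id = t2.acct_id. A NULL in a compared column never satisfies the condition.
- acct_id=5: 1 matching t2 row(s), so 1 row(s) emitted.
- acct_id=7: 1 matching t2 row(s), so 1 row(s) emitted.
- acct_id=NULL: no t2 row matches, row kept with t2 columns NULL.
- acct_id=9: 1 matching t2 row(s), so 1 row(s) emitted.
- acct_id=5: 1 matching t2 row(s), so 1 row(s) emitted.
- acct_id=5: 1 matching t2 row(s), so 1 row(s) emitted.
- acct_id=4: 1 matching t2 row(s), so 1 row(s) emitted.
- plus 5 unmatched t2 row(s), each kept with NULL t1 columns.

(4, 4); (5, 5); (5, 5); (5, 5); (7, 7); (9, 9); (NULL, 1); (NULL, 6); (NULL, 6); (NULL, 8); (NULL, 8); (NULL, NULL)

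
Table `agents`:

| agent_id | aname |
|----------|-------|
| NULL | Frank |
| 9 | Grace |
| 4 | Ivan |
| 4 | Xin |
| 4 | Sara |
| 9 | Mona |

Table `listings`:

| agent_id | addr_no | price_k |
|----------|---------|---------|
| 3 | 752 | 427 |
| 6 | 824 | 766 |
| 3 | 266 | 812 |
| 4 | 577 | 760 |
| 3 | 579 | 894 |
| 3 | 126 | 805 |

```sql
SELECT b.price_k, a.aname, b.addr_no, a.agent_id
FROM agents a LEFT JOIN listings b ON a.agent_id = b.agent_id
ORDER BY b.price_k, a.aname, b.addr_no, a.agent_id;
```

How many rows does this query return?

6

LEFT JOIN keeps every row from `agents`; unmatched rows get NULL for `listings`'s columns.
Matching on a.agent_id = b.agent_id. A NULL in a compared column never satisfies the condition.
- a (agent_id=NULL) has no partner → padded with NULL.
- a (agent_id=9) has no partner → padded with NULL.
- a (agent_id=4) pairs with 1 row(s) of b.
- a (agent_id=4) pairs with 1 row(s) of b.
- a (agent_id=4) pairs with 1 row(s) of b.
- a (agent_id=9) has no partner → padded with NULL.
Total: 3 matched + 3 padded = 6 rows.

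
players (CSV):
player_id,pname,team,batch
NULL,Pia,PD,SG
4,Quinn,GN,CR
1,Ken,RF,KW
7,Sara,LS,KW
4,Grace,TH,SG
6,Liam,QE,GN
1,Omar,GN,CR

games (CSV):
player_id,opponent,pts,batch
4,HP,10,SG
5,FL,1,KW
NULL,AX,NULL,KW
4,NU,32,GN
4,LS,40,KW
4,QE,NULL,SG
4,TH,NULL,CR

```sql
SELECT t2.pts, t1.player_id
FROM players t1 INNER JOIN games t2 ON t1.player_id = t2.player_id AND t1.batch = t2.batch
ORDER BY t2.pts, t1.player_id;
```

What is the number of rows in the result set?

3

INNER JOIN keeps only pairs where the ON condition holds.
Matching on t1.player_id = t2.player_id AND t1.batch = t2.batch. A NULL in a compared column never satisfies the condition.
- player_id=NULL, batch=SG: no matching t2 row, dropped.
- player_id=4, batch=CR: 1 matching t2 row(s), so 1 row(s) emitted.
- player_id=1, batch=KW: no matching t2 row, dropped.
- player_id=7, batch=KW: no matching t2 row, dropped.
- player_id=4, batch=SG: 2 matching t2 row(s), so 2 row(s) emitted.
- player_id=6, batch=GN: no matching t2 row, dropped.
- player_id=1, batch=CR: no matching t2 row, dropped.
Total: 3 rows.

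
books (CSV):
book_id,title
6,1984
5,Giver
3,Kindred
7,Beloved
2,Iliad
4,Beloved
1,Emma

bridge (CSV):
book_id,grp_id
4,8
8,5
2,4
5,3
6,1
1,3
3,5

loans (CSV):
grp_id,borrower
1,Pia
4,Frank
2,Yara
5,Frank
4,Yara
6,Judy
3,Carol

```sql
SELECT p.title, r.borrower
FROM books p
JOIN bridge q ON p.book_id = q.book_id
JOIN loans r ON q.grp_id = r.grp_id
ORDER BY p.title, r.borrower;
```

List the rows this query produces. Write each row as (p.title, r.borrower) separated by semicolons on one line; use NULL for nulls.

Step 1 — p INNER JOIN q on book_id → 6 row(s).
Then INNER JOIN `loans r` on grp_id: keep only rows whose q.grp_id appears in r.

(1984, Pia); (Emma, Carol); (Giver, Carol); (Iliad, Frank); (Iliad, Yara); (Kindred, Frank)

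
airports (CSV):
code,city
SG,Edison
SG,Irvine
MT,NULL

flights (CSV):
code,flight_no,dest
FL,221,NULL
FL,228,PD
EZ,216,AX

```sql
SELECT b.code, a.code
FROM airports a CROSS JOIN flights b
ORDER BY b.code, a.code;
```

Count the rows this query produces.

CROSS JOIN pairs every row of `airports` with every row of `flights`: 3 × 3 = 9 rows.

9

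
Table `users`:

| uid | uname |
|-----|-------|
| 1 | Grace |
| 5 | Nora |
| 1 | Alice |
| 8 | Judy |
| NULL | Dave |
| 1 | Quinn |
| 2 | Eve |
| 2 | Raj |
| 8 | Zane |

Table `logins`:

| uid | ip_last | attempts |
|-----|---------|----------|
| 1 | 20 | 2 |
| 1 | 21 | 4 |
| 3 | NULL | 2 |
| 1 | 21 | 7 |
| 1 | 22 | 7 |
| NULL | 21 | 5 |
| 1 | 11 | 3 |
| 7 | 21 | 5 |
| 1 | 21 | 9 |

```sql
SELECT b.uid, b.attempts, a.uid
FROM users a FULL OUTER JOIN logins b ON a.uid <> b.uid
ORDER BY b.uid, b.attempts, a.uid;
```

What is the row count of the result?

FULL OUTER JOIN keeps every row from both sides; unmatched rows get NULL for the other side's columns.
Matching on a.uid <> b.uid. A NULL in a compared column never satisfies the condition.
Matched pairs: 46; unmatched a rows kept: 1; unmatched b rows kept: 1.
Total: 46 matched + 2 padded = 48 rows.

48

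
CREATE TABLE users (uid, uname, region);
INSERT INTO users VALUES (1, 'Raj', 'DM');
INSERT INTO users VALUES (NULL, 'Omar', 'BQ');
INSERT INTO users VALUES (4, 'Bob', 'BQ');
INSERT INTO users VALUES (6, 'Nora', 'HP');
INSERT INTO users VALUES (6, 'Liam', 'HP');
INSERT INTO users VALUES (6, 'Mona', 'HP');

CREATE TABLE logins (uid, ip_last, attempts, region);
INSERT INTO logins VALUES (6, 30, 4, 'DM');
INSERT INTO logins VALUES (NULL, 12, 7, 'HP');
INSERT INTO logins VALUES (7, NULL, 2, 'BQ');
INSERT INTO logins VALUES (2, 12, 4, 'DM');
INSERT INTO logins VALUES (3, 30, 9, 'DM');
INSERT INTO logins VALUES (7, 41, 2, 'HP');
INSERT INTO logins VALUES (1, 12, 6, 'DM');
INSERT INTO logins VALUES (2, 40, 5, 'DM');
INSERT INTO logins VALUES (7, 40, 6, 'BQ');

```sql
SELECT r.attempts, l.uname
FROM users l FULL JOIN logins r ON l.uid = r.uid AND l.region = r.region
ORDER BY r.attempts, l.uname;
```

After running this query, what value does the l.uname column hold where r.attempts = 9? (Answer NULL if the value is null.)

FULL OUTER JOIN keeps every row from both sides; unmatched rows get NULL for the other side's columns.
Matching on l.uid = r.uid AND l.region = r.region. A NULL in a compared column never satisfies the condition.
- uid=1, region=DM: 1 matching r row(s), so 1 row(s) emitted.
- uid=NULL, region=BQ: no r row matches, row kept with r columns NULL.
- uid=4, region=BQ: no r row matches, row kept with r columns NULL.
- uid=6, region=HP: no r row matches, row kept with r columns NULL.
- uid=6, region=HP: no r row matches, row kept with r columns NULL.
- uid=6, region=HP: no r row matches, row kept with r columns NULL.
- 8 r row(s) had no l match → kept, l columns NULL.

NULL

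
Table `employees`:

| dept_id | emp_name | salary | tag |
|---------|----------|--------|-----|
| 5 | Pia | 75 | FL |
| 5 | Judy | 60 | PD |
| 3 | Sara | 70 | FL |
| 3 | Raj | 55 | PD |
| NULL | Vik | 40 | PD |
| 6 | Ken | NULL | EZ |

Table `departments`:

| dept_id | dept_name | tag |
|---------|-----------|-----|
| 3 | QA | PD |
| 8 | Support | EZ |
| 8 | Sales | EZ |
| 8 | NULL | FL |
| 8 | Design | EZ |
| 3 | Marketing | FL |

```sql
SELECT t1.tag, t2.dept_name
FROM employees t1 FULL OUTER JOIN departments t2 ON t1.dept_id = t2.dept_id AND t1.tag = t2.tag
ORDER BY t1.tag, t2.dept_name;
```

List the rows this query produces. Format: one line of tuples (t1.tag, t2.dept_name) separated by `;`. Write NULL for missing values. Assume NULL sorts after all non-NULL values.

FULL OUTER JOIN keeps every row from both sides; unmatched rows get NULL for the other side's columns.
Matching on t1.dept_id = t2.dept_id AND t1.tag = t2.tag. A NULL in a compared column never satisfies the condition.
Matched pairs: 2; unmatched t1 rows kept: 4; unmatched t2 rows kept: 4.

(EZ, NULL); (FL, Marketing); (FL, NULL); (PD, QA); (PD, NULL); (PD, NULL); (NULL, Design); (NULL, Sales); (NULL, Support); (NULL, NULL)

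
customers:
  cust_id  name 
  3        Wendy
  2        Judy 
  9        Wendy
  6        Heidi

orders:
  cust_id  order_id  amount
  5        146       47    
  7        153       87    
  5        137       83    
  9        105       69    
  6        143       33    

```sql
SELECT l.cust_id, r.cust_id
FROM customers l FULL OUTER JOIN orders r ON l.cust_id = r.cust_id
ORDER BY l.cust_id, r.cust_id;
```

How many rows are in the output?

7

FULL OUTER JOIN keeps every row from both sides; unmatched rows get NULL for the other side's columns.
Matching on l.cust_id = r.cust_id.
- l row (cust_id=3): no match → kept, r columns NULL.
- l row (cust_id=2): no match → kept, r columns NULL.
- l row (cust_id=9): matches 1 r row(s) → 1 output row(s).
- l row (cust_id=6): matches 1 r row(s) → 1 output row(s).
- 3 r row(s) had no l match → kept, l columns NULL.
Total: 2 matched + 5 padded = 7 rows.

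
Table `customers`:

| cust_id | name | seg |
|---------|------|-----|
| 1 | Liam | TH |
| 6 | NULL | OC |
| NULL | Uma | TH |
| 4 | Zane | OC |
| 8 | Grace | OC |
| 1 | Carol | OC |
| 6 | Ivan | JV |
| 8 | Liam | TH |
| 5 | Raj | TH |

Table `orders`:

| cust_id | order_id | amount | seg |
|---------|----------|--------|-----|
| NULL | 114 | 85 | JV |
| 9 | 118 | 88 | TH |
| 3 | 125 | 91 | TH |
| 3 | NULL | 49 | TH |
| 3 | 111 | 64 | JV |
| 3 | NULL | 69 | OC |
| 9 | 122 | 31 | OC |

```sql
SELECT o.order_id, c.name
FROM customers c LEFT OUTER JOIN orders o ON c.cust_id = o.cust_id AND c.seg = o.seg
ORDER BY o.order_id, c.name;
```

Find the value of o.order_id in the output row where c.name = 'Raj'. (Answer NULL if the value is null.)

NULL

LEFT JOIN keeps every row from `customers`; unmatched rows get NULL for `orders`'s columns.
Matching on c.cust_id = o.cust_id AND c.seg = o.seg. A NULL in a compared column never satisfies the condition.
Matched pairs: 0; unmatched c rows kept: 9.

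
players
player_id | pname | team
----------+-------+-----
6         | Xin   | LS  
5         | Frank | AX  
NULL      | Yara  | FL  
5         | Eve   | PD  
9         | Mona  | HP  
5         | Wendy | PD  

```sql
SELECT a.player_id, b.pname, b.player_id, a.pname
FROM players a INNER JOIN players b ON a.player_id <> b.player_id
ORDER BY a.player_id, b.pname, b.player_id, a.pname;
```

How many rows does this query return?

14

INNER JOIN keeps only pairs where the ON condition holds.
Matching on a.player_id <> b.player_id. A NULL in a compared column never satisfies the condition.
- a (player_id=6) pairs with 4 row(s) of b.
- a (player_id=5) pairs with 2 row(s) of b.
- a (player_id=NULL) has no partner → excluded.
- a (player_id=5) pairs with 2 row(s) of b.
- a (player_id=9) pairs with 4 row(s) of b.
- a (player_id=5) pairs with 2 row(s) of b.
Total: 14 rows.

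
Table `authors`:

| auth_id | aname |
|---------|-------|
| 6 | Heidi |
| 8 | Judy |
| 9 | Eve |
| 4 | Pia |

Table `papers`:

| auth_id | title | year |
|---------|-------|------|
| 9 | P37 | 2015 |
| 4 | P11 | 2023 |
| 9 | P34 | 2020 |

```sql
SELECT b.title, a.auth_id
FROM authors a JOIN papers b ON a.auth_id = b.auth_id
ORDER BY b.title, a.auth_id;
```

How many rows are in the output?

3

INNER JOIN keeps only pairs where the ON condition holds.
Matching on a.auth_id = b.auth_id.
Matched pairs: 3.
Total: 3 rows.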